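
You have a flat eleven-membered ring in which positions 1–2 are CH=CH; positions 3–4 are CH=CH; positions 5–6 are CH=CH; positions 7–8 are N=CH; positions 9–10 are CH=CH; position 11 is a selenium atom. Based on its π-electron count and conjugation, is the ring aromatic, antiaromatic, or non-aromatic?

Antiaromatic

All ring atoms are sp² and supply a p orbital to the ring (the double-bond atoms are sp², each contributing one p electron; the doubly-bonded nitrogens are pyridine-type — their lone pairs lie in the ring plane, leaving one electron in the p orbital; the selenium donates one lone pair from its p orbital); the conjugation is uninterrupted.
π-electron count: 5 × 2 = 10 from the double-bond units + 2 from the Se atom = 12.
A 4n π count (12, n = 3) in a planar conjugated ring means antiaromatic.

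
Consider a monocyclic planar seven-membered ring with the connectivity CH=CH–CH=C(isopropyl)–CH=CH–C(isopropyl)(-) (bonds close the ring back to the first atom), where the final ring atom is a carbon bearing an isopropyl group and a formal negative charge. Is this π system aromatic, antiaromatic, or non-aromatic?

Antiaromatic

Check conjugation: the double-bond atoms are sp², each contributing one p electron; the carbanion's lone pair occupies the p orbital — every position has a p orbital, so the cyclic π system is continuous.
Adding the contributions, 3 × 2 = 6 from the double-bond units + 2 from the C(isopropyl)(-) atom = 8.
A 4n π count (8, n = 2) in a planar conjugated ring means antiaromatic.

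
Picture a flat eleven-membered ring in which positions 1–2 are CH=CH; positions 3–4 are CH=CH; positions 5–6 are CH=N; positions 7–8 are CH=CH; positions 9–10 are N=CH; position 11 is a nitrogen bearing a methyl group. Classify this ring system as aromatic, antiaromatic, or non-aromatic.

Antiaromatic

All ring atoms are sp² and supply a p orbital to the ring (every atom in a ring double bond is sp² and brings one electron to the p orbital; the doubly-bonded nitrogens are pyridine-type — their lone pairs lie in the ring plane, leaving one electron in the p orbital; the pyrrole-type nitrogen donates its lone pair from the p orbital); the conjugation is uninterrupted.
π-electron count: 5 × 2 = 10 from the double-bond units + 2 from the N(methyl) atom = 12.
A 4n π count (12, n = 3) in a planar conjugated ring means antiaromatic.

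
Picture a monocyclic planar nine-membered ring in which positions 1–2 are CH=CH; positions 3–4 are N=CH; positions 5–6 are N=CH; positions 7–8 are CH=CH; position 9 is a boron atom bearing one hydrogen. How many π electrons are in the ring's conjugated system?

8

All ring atoms are sp² and supply a p orbital to the ring (every atom in a ring double bond is sp² and brings one electron to the p orbital; each sp² =N– keeps its lone pair in-plane and puts one electron into the π system; the boron has an empty p orbital); the conjugation is uninterrupted.
Adding the contributions, 4 × 2 = 8 from the double-bond units + 0 from the BH atom = 8.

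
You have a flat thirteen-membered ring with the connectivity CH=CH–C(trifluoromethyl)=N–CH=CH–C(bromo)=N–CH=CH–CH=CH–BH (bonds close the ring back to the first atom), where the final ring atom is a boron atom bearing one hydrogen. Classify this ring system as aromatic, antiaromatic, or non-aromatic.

The p orbitals form a continuous loop: the double-bond atoms are sp², each contributing one p electron; the doubly-bonded nitrogens are pyridine-type — their lone pairs lie in the ring plane, leaving one electron in the p orbital; the boron has an empty p orbital. The ring is fully conjugated.
Adding the contributions, 6 × 2 = 12 from the double-bond units + 0 from the BH atom = 12.
With 12 = 4·3 π electrons, Hückel's rule classifies the planar ring as antiaromatic.

Antiaromatic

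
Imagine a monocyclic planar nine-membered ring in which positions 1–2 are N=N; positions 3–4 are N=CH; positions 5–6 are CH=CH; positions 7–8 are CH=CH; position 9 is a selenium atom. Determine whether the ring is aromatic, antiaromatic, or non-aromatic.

Aromatic

Every ring atom contributes a p orbital perpendicular to the ring (the double-bond atoms are sp², each contributing one p electron; each sp² =N– keeps its lone pair in-plane and puts one electron into the π system; the selenium donates one lone pair from its p orbital), so the π system is cyclic and fully conjugated.
Counting π electrons: 4 × 2 = 8 from the double-bond units + 2 from the Se atom = 10.
With 10 π electrons (n = 2), the Hückel 4n+2 condition holds.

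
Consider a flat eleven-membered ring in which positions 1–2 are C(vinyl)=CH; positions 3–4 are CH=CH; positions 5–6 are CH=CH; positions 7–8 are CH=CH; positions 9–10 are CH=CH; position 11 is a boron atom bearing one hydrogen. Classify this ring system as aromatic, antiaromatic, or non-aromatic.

Aromatic

The p orbitals form a continuous loop: each doubly-bonded ring atom is sp² with one p-orbital electron; the boron has an empty p orbital. The ring is fully conjugated.
Counting π electrons: 5 × 2 = 10 from the double-bond units + 0 from the BH atom = 10.
Since 10 = 4·2 + 2, the ring meets the 4n+2 criterion.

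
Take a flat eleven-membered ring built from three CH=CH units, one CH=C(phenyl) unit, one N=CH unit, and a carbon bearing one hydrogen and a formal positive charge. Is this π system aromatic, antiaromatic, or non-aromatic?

Aromatic

The p orbitals form a continuous loop: the double-bond atoms are sp², each contributing one p electron; each sp² =N– keeps its lone pair in-plane and puts one electron into the π system; the carbocation has an empty p orbital. The ring is fully conjugated.
Counting π electrons: 5 × 2 = 10 from the double-bond units + 0 from the CH(+) atom = 10.
That gives a 4n+2 count (10, n = 2).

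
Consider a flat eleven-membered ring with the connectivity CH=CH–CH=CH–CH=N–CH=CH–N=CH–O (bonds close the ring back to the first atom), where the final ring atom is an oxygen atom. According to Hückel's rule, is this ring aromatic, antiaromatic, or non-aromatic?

Check conjugation: the double-bond atoms are sp², each contributing one p electron; each sp² =N– keeps its lone pair in-plane and puts one electron into the π system; the oxygen donates one lone pair from its p orbital — every position has a p orbital, so the cyclic π system is continuous.
Adding the contributions, 5 × 2 = 10 from the double-bond units + 2 from the O atom = 12.
A 4n π count (12, n = 3) in a planar conjugated ring means antiaromatic.

Antiaromatic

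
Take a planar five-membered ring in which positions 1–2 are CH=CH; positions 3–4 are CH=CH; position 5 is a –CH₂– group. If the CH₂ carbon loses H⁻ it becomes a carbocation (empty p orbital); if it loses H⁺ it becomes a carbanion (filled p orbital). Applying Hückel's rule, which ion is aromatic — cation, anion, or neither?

The anion

Once that carbon is sp², every ring atom has a p orbital and both ions are fully conjugated.
Cation: 2 × 2 + 0 = 4 π electrons → 4(1), antiaromatic.
Anion: 2 × 2 + 2 = 6 π electrons → 4(1)+2, aromatic.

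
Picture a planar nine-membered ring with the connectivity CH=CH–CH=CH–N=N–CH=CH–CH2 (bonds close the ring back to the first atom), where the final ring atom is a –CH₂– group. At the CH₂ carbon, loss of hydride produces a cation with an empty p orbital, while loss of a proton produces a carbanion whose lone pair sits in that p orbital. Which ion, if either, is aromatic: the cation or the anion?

In either ion the ring is fully conjugated: every atom, including the new sp² carbon, supplies a p orbital.
Cation: 4 × 2 + 0 = 8 π electrons → 4(2), antiaromatic.
Anion: 4 × 2 + 2 = 10 π electrons → 4(2)+2, aromatic.

The anion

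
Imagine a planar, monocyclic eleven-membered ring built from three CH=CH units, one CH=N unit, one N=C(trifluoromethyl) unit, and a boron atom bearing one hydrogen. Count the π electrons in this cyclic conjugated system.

10

The p orbitals form a continuous loop: every atom in a ring double bond is sp² and brings one electron to the p orbital; the doubly-bonded nitrogens are pyridine-type — their lone pairs lie in the ring plane, leaving one electron in the p orbital; the boron has an empty p orbital. The ring is fully conjugated.
Tallying contributions gives 5 × 2 = 10 from the double-bond units + 0 from the BH atom = 10.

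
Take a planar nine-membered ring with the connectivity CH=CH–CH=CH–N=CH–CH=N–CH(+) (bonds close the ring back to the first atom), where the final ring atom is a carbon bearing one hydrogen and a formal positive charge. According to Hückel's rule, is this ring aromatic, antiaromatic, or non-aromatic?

Every ring atom contributes a p orbital perpendicular to the ring (every atom in a ring double bond is sp² and brings one electron to the p orbital; the doubly-bonded nitrogens are pyridine-type — their lone pairs lie in the ring plane, leaving one electron in the p orbital; the carbocation has an empty p orbital), so the π system is cyclic and fully conjugated.
π-electron count: 4 × 2 = 8 from the double-bond units + 0 from the CH(+) atom = 8.
With 8 = 4·2 π electrons, Hückel's rule classifies the planar ring as antiaromatic.

Antiaromatic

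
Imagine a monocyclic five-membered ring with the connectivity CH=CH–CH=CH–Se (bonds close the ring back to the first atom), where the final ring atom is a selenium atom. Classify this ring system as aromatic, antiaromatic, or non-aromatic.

Every ring atom contributes a p orbital perpendicular to the ring (the double-bond atoms are sp², each contributing one p electron; the selenium donates one lone pair from its p orbital), so the π system is cyclic and fully conjugated.
π-electron count: 2 × 2 = 4 from the double-bond units + 2 from the Se atom = 6.
That gives a 4n+2 count (6, n = 1).
This is selenophene.

Aromatic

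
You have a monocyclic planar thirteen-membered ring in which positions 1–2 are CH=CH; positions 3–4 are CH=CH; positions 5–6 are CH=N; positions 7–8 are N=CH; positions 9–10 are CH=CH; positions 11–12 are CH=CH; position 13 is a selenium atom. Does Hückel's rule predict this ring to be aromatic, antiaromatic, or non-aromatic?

Aromatic

Every ring atom contributes a p orbital perpendicular to the ring (each doubly-bonded ring atom is sp² with one p-orbital electron; each sp² =N– keeps its lone pair in-plane and puts one electron into the π system; the selenium donates one lone pair from its p orbital), so the π system is cyclic and fully conjugated.
Adding the contributions, 6 × 2 = 12 from the double-bond units + 2 from the Se atom = 14.
14 = 4(3) + 2, which satisfies Hückel's 4n+2 rule.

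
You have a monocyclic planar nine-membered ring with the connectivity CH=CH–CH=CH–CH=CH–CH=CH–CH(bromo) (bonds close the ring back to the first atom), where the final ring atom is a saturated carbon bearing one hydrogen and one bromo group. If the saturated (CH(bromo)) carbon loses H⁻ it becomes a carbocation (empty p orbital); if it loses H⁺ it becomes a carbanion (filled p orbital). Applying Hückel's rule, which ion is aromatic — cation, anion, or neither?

Both ions have a continuous loop of p orbitals — each ring atom is sp².
Cation: 4 × 2 + 0 = 8 π electrons → 4(2), antiaromatic.
Anion: 4 × 2 + 2 = 10 π electrons → 4(2)+2, aromatic.

The anion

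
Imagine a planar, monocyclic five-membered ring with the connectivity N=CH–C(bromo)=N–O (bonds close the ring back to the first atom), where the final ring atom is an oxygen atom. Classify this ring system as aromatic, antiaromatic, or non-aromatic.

Aromatic

Check conjugation: every atom in a ring double bond is sp² and brings one electron to the p orbital; the doubly-bonded nitrogens are pyridine-type — their lone pairs lie in the ring plane, leaving one electron in the p orbital; the oxygen donates one lone pair from its p orbital — every position has a p orbital, so the cyclic π system is continuous.
Tallying contributions gives 2 × 2 = 4 from the double-bond units + 2 from the O atom = 6.
That gives a 4n+2 count (6, n = 1).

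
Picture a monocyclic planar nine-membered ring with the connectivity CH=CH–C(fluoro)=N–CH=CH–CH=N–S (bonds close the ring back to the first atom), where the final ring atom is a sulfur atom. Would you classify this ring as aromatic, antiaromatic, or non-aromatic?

Aromatic

Check conjugation: every atom in a ring double bond is sp² and brings one electron to the p orbital; each =N– nitrogen is pyridine-type (lone pair in the sp² plane, one electron in the p orbital); the sulfur donates one lone pair from its p orbital — every position has a p orbital, so the cyclic π system is continuous.
Adding the contributions, 4 × 2 = 8 from the double-bond units + 2 from the S atom = 10.
That gives a 4n+2 count (10, n = 2).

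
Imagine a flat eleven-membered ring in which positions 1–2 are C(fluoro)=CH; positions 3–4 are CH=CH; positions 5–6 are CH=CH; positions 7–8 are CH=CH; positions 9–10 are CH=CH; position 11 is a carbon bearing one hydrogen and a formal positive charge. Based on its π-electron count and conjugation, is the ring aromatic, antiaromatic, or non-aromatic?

Check conjugation: each doubly-bonded ring atom is sp² with one p-orbital electron; the carbocation has an empty p orbital — every position has a p orbital, so the cyclic π system is continuous.
Tallying contributions gives 5 × 2 = 10 from the double-bond units + 0 from the CH(+) atom = 10.
Since 10 = 4·2 + 2, the ring meets the 4n+2 criterion.

Aromatic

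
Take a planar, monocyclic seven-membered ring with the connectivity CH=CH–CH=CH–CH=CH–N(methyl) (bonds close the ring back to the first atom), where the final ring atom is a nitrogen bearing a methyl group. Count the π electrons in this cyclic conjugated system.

8

Every ring atom contributes a p orbital perpendicular to the ring (the double-bond atoms are sp², each contributing one p electron; the pyrrole-type nitrogen donates its lone pair from the p orbital), so the π system is cyclic and fully conjugated.
π-electron count: 3 × 2 = 6 from the double-bond units + 2 from the N(methyl) atom = 8.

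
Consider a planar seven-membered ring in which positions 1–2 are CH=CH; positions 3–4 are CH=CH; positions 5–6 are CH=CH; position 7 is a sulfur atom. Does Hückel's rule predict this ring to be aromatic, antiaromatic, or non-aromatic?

Antiaromatic

The p orbitals form a continuous loop: each doubly-bonded ring atom is sp² with one p-orbital electron; the sulfur donates one lone pair from its p orbital. The ring is fully conjugated.
π-electron count: 3 × 2 = 6 from the double-bond units + 2 from the S atom = 8.
8 = 4(2); a planar, fully conjugated 4n system is antiaromatic.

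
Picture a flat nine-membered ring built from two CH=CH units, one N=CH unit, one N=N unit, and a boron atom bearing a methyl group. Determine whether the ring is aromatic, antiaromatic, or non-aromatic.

Antiaromatic

Check conjugation: each doubly-bonded ring atom is sp² with one p-orbital electron; each =N– nitrogen is pyridine-type (lone pair in the sp² plane, one electron in the p orbital); the boron has an empty p orbital — every position has a p orbital, so the cyclic π system is continuous.
Tallying contributions gives 4 × 2 = 8 from the double-bond units + 0 from the B(methyl) atom = 8.
With 8 = 4·2 π electrons, Hückel's rule classifies the planar ring as antiaromatic.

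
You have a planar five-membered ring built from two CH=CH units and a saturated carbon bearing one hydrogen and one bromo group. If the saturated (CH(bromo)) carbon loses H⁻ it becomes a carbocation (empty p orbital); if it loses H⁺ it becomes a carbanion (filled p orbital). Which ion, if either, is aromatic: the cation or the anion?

Once that carbon is sp², every ring atom has a p orbital and both ions are fully conjugated.
Cation: 2 × 2 + 0 = 4 π electrons → 4(1), antiaromatic.
Anion: 2 × 2 + 2 = 6 π electrons → 4(1)+2, aromatic.

The anion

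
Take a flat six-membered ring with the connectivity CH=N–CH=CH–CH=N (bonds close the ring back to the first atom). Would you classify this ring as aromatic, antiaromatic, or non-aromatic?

Check conjugation: each doubly-bonded ring atom is sp² with one p-orbital electron; each sp² =N– keeps its lone pair in-plane and puts one electron into the π system — every position has a p orbital, so the cyclic π system is continuous.
π-electron count: 3 × 2 = 6 from the 3 double-bond units.
Since 6 = 4·1 + 2, the ring meets the 4n+2 criterion.

Aromatic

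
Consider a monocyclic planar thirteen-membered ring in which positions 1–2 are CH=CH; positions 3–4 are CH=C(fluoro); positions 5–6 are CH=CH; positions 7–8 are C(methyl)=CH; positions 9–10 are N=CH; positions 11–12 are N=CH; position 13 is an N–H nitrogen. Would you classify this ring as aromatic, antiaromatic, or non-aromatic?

All ring atoms are sp² and supply a p orbital to the ring (every atom in a ring double bond is sp² and brings one electron to the p orbital; each sp² =N– keeps its lone pair in-plane and puts one electron into the π system; the pyrrole-type nitrogen donates its lone pair from the p orbital); the conjugation is uninterrupted.
Adding the contributions, 6 × 2 = 12 from the double-bond units + 2 from the NH atom = 14.
Since 14 = 4·3 + 2, the ring meets the 4n+2 criterion.

Aromatic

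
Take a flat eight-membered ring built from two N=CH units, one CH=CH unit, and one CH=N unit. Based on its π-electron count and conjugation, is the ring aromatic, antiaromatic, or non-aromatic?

Antiaromatic

The p orbitals form a continuous loop: every atom in a ring double bond is sp² and brings one electron to the p orbital; the doubly-bonded nitrogens are pyridine-type — their lone pairs lie in the ring plane, leaving one electron in the p orbital. The ring is fully conjugated.
Tallying contributions gives 4 × 2 = 8 from the 4 double-bond units.
With 8 = 4·2 π electrons, Hückel's rule classifies the planar ring as antiaromatic.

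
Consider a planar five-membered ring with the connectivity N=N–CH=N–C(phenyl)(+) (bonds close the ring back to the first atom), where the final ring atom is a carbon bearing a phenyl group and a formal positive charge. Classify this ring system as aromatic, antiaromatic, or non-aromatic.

Check conjugation: every atom in a ring double bond is sp² and brings one electron to the p orbital; each sp² =N– keeps its lone pair in-plane and puts one electron into the π system; the carbocation has an empty p orbital — every position has a p orbital, so the cyclic π system is continuous.
Counting π electrons: 2 × 2 = 4 from the double-bond units + 0 from the C(phenyl)(+) atom = 4.
4 = 4(1); a planar, fully conjugated 4n system is antiaromatic.

Antiaromatic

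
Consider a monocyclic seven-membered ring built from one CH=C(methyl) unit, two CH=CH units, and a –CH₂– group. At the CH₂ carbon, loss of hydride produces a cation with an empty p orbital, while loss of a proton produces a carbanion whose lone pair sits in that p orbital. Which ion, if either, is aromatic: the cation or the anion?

The cation

Once that carbon is sp², every ring atom has a p orbital and both ions are fully conjugated.
Cation: 3 × 2 + 0 = 6 π electrons → 4(1)+2, aromatic.
Anion: 3 × 2 + 2 = 8 π electrons → 4(2), antiaromatic.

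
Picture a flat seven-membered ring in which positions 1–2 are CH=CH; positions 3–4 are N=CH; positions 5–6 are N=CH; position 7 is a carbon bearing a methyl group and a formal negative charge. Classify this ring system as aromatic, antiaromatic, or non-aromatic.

Antiaromatic

The p orbitals form a continuous loop: the double-bond atoms are sp², each contributing one p electron; each =N– nitrogen is pyridine-type (lone pair in the sp² plane, one electron in the p orbital); the carbanion's lone pair occupies the p orbital. The ring is fully conjugated.
Adding the contributions, 3 × 2 = 6 from the double-bond units + 2 from the C(methyl)(-) atom = 8.
8 = 4(2); a planar, fully conjugated 4n system is antiaromatic.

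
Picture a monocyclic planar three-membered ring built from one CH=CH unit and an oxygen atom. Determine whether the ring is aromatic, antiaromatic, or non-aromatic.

The p orbitals form a continuous loop: the double-bond atoms are sp², each contributing one p electron; the oxygen donates one lone pair from its p orbital. The ring is fully conjugated.
Tallying contributions gives 1 × 2 = 2 from the double-bond unit + 2 from the O atom = 4.
4 is a 4n count (n = 1), so the planar conjugated ring is antiaromatic.
This is oxirene.

Antiaromatic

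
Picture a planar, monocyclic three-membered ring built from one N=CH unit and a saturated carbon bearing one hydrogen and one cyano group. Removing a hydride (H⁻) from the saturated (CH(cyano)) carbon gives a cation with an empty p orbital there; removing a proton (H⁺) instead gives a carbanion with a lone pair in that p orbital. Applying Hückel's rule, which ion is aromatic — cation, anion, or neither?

Once that carbon is sp², every ring atom has a p orbital and both ions are fully conjugated.
Cation: 1 × 2 + 0 = 2 π electrons → 4(0)+2, aromatic.
Anion: 1 × 2 + 2 = 4 π electrons → 4(1), antiaromatic.

The cation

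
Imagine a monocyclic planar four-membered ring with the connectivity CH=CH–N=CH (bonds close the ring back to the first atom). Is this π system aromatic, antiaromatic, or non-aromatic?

Antiaromatic

The p orbitals form a continuous loop: every atom in a ring double bond is sp² and brings one electron to the p orbital; each =N– nitrogen is pyridine-type (lone pair in the sp² plane, one electron in the p orbital). The ring is fully conjugated.
Adding the contributions, 2 × 2 = 4 from the 2 double-bond units.
A 4n π count (4, n = 1) in a planar conjugated ring means antiaromatic.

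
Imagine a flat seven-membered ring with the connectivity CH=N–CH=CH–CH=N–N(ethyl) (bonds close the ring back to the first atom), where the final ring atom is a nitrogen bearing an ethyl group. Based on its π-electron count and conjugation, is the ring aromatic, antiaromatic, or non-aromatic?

Antiaromatic

Every ring atom contributes a p orbital perpendicular to the ring (the double-bond atoms are sp², each contributing one p electron; each sp² =N– keeps its lone pair in-plane and puts one electron into the π system; the pyrrole-type nitrogen donates its lone pair from the p orbital), so the π system is cyclic and fully conjugated.
Counting π electrons: 3 × 2 = 6 from the double-bond units + 2 from the N(ethyl) atom = 8.
With 8 = 4·2 π electrons, Hückel's rule classifies the planar ring as antiaromatic.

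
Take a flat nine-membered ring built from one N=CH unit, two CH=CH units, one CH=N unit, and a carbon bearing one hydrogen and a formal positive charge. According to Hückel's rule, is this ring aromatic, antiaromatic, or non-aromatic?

All ring atoms are sp² and supply a p orbital to the ring (the double-bond atoms are sp², each contributing one p electron; each sp² =N– keeps its lone pair in-plane and puts one electron into the π system; the carbocation has an empty p orbital); the conjugation is uninterrupted.
π-electron count: 4 × 2 = 8 from the double-bond units + 0 from the CH(+) atom = 8.
A 4n π count (8, n = 2) in a planar conjugated ring means antiaromatic.

Antiaromatic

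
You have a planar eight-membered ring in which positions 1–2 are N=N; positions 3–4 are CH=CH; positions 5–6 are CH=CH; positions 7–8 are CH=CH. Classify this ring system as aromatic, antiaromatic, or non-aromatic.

Check conjugation: every atom in a ring double bond is sp² and brings one electron to the p orbital; each sp² =N– keeps its lone pair in-plane and puts one electron into the π system — every position has a p orbital, so the cyclic π system is continuous.
Adding the contributions, 4 × 2 = 8 from the 4 double-bond units.
With 8 = 4·2 π electrons, Hückel's rule classifies the planar ring as antiaromatic.

Antiaromatic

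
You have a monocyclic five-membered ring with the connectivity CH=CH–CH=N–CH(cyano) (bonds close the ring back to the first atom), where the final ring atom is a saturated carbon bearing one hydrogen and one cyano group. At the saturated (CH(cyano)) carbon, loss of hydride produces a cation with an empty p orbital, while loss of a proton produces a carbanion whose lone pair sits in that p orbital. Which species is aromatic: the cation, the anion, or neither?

The anion

In both ions every ring atom is sp² and contributes a p orbital, so both rings are fully conjugated.
Cation: 2 × 2 + 0 = 4 π electrons → 4(1), antiaromatic.
Anion: 2 × 2 + 2 = 6 π electrons → 4(1)+2, aromatic.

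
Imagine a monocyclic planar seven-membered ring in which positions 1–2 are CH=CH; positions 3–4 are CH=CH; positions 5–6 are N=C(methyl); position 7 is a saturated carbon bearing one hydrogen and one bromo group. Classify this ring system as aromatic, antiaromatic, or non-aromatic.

The CH(bromo) position has four σ bonds — that saturated carbon is sp³ and has no p orbital in the ring π system — so the cyclic conjugation is interrupted.
Without a continuous loop of overlapping p orbitals the Hückel electron count never comes into play.

Non-aromatic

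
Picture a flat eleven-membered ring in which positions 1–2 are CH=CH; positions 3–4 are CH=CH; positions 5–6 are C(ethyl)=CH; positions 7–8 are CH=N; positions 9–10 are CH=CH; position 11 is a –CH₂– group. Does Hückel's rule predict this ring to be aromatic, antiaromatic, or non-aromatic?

Non-aromatic

Because the tetrahedral CH₂ carbon is sp³ and has no p orbital in the ring π system at the CH2 position, the π system cannot extend all the way around the ring.
Broken conjugation rules out both aromaticity and antiaromaticity.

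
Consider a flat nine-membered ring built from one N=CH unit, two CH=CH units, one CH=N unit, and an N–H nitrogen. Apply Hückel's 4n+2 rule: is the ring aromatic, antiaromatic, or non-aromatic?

Aromatic

Check conjugation: the double-bond atoms are sp², each contributing one p electron; the doubly-bonded nitrogens are pyridine-type — their lone pairs lie in the ring plane, leaving one electron in the p orbital; the pyrrole-type nitrogen donates its lone pair from the p orbital — every position has a p orbital, so the cyclic π system is continuous.
π-electron count: 4 × 2 = 8 from the double-bond units + 2 from the NH atom = 10.
10 = 4(2) + 2, which satisfies Hückel's 4n+2 rule.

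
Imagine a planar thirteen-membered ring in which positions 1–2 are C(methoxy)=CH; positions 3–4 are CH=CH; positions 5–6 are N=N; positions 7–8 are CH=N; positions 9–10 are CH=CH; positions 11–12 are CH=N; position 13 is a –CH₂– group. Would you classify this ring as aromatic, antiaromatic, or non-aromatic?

Because the tetrahedral CH₂ carbon is sp³ and has no p orbital in the ring π system at the CH2 position, the π system cannot extend all the way around the ring.
Without a continuous loop of overlapping p orbitals the Hückel electron count never comes into play.

Non-aromatic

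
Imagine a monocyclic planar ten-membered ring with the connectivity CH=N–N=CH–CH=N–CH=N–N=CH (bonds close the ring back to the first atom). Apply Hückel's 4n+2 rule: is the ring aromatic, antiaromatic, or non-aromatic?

The p orbitals form a continuous loop: each doubly-bonded ring atom is sp² with one p-orbital electron; each sp² =N– keeps its lone pair in-plane and puts one electron into the π system. The ring is fully conjugated.
Tallying contributions gives 5 × 2 = 10 from the 5 double-bond units.
Since 10 = 4·2 + 2, the ring meets the 4n+2 criterion.

Aromatic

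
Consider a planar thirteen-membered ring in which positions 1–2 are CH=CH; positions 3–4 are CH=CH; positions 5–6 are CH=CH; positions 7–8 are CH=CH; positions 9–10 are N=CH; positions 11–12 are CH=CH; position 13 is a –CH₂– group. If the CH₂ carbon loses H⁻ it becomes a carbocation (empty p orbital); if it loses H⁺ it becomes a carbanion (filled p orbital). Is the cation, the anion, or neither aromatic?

Both ions have a continuous loop of p orbitals — each ring atom is sp².
Cation: 6 × 2 + 0 = 12 π electrons → 4(3), antiaromatic.
Anion: 6 × 2 + 2 = 14 π electrons → 4(3)+2, aromatic.

The anion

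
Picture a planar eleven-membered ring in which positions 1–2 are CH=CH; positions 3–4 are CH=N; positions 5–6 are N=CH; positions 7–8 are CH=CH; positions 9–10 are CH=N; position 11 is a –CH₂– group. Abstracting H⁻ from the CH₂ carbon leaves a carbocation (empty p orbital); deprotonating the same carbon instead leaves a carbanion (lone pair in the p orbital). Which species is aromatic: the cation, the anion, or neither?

In either ion the ring is fully conjugated: every atom, including the new sp² carbon, supplies a p orbital.
Cation: 5 × 2 + 0 = 10 π electrons → 4(2)+2, aromatic.
Anion: 5 × 2 + 2 = 12 π electrons → 4(3), antiaromatic.

The cation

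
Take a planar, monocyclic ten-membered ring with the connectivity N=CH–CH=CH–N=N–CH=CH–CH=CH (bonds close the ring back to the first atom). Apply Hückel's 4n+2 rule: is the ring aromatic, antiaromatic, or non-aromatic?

Aromatic

All ring atoms are sp² and supply a p orbital to the ring (every atom in a ring double bond is sp² and brings one electron to the p orbital; each =N– nitrogen is pyridine-type (lone pair in the sp² plane, one electron in the p orbital)); the conjugation is uninterrupted.
Counting π electrons: 5 × 2 = 10 from the 5 double-bond units.
With 10 π electrons (n = 2), the Hückel 4n+2 condition holds.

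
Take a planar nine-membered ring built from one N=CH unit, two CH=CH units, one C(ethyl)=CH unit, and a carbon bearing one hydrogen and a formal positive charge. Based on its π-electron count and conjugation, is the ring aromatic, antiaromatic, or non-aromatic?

Antiaromatic

Every ring atom contributes a p orbital perpendicular to the ring (the double-bond atoms are sp², each contributing one p electron; each sp² =N– keeps its lone pair in-plane and puts one electron into the π system; the carbocation has an empty p orbital), so the π system is cyclic and fully conjugated.
π-electron count: 4 × 2 = 8 from the double-bond units + 0 from the CH(+) atom = 8.
With 8 = 4·2 π electrons, Hückel's rule classifies the planar ring as antiaromatic.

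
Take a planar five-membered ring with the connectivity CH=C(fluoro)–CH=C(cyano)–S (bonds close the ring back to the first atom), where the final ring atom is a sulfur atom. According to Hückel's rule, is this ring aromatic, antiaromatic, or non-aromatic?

Aromatic

All ring atoms are sp² and supply a p orbital to the ring (each doubly-bonded ring atom is sp² with one p-orbital electron; the sulfur donates one lone pair from its p orbital); the conjugation is uninterrupted.
Counting π electrons: 2 × 2 = 4 from the double-bond units + 2 from the S atom = 6.
Since 6 = 4·1 + 2, the ring meets the 4n+2 criterion.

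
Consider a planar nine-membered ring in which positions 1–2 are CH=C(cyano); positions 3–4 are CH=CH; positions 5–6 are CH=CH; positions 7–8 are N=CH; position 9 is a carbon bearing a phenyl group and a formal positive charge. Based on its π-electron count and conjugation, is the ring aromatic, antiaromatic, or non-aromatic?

The p orbitals form a continuous loop: each doubly-bonded ring atom is sp² with one p-orbital electron; the doubly-bonded nitrogens are pyridine-type — their lone pairs lie in the ring plane, leaving one electron in the p orbital; the carbocation has an empty p orbital. The ring is fully conjugated.
Tallying contributions gives 4 × 2 = 8 from the double-bond units + 0 from the C(phenyl)(+) atom = 8.
8 = 4(2); a planar, fully conjugated 4n system is antiaromatic.

Antiaromatic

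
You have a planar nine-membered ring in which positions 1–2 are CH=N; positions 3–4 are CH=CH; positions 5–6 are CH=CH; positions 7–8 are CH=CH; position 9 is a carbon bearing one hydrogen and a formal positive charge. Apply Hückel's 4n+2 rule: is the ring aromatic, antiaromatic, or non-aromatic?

Every ring atom contributes a p orbital perpendicular to the ring (the double-bond atoms are sp², each contributing one p electron; the doubly-bonded nitrogens are pyridine-type — their lone pairs lie in the ring plane, leaving one electron in the p orbital; the carbocation has an empty p orbital), so the π system is cyclic and fully conjugated.
Counting π electrons: 4 × 2 = 8 from the double-bond units + 0 from the CH(+) atom = 8.
8 = 4(2); a planar, fully conjugated 4n system is antiaromatic.

Antiaromatic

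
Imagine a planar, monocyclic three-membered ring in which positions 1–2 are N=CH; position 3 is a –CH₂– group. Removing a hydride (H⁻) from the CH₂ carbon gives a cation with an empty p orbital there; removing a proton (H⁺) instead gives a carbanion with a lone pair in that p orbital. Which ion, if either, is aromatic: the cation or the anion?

Once that carbon is sp², every ring atom has a p orbital and both ions are fully conjugated.
Cation: 1 × 2 + 0 = 2 π electrons → 4(0)+2, aromatic.
Anion: 1 × 2 + 2 = 4 π electrons → 4(1), antiaromatic.

The cation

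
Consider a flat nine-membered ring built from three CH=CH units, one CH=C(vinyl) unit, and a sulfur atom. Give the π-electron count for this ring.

10

Every ring atom contributes a p orbital perpendicular to the ring (every atom in a ring double bond is sp² and brings one electron to the p orbital; the sulfur donates one lone pair from its p orbital), so the π system is cyclic and fully conjugated.
Adding the contributions, 4 × 2 = 8 from the double-bond units + 2 from the S atom = 10.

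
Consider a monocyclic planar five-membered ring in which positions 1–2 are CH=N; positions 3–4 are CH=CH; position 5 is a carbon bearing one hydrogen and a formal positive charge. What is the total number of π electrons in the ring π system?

4

Every ring atom contributes a p orbital perpendicular to the ring (the double-bond atoms are sp², each contributing one p electron; each sp² =N– keeps its lone pair in-plane and puts one electron into the π system; the carbocation has an empty p orbital), so the π system is cyclic and fully conjugated.
Counting π electrons: 2 × 2 = 4 from the double-bond units + 0 from the CH(+) atom = 4.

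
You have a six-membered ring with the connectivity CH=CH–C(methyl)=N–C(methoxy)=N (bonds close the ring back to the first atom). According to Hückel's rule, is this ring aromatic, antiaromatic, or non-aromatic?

Check conjugation: every atom in a ring double bond is sp² and brings one electron to the p orbital; each sp² =N– keeps its lone pair in-plane and puts one electron into the π system — every position has a p orbital, so the cyclic π system is continuous.
Adding the contributions, 3 × 2 = 6 from the 3 double-bond units.
6 = 4(1) + 2, which satisfies Hückel's 4n+2 rule.

Aromatic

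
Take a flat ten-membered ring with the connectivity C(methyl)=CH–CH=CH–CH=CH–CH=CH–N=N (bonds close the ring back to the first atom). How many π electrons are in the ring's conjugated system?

10

Check conjugation: each doubly-bonded ring atom is sp² with one p-orbital electron; each =N– nitrogen is pyridine-type (lone pair in the sp² plane, one electron in the p orbital) — every position has a p orbital, so the cyclic π system is continuous.
π-electron count: 5 × 2 = 10 from the 5 double-bond units.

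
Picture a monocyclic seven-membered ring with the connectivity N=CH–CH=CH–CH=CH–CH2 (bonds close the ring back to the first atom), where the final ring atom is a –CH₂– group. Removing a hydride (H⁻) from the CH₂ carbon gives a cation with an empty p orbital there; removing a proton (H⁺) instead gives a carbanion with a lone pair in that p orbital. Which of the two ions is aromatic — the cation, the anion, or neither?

Once that carbon is sp², every ring atom has a p orbital and both ions are fully conjugated.
Cation: 3 × 2 + 0 = 6 π electrons → 4(1)+2, aromatic.
Anion: 3 × 2 + 2 = 8 π electrons → 4(2), antiaromatic.

The cation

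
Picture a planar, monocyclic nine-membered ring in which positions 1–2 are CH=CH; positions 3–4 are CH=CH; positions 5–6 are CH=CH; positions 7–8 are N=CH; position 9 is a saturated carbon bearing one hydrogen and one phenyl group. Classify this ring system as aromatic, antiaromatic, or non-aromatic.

Non-aromatic

The CH(phenyl) carbon is saturated: that saturated carbon is sp³ and has no p orbital in the ring π system. Conjugation is not continuous around the ring.
Without a continuous loop of overlapping p orbitals the Hückel electron count never comes into play.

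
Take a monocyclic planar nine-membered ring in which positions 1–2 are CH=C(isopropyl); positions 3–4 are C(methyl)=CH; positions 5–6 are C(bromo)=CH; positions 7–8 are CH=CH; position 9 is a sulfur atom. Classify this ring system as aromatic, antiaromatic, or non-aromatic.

The p orbitals form a continuous loop: every atom in a ring double bond is sp² and brings one electron to the p orbital; the sulfur donates one lone pair from its p orbital. The ring is fully conjugated.
π-electron count: 4 × 2 = 8 from the double-bond units + 2 from the S atom = 10.
Since 10 = 4·2 + 2, the ring meets the 4n+2 criterion.

Aromatic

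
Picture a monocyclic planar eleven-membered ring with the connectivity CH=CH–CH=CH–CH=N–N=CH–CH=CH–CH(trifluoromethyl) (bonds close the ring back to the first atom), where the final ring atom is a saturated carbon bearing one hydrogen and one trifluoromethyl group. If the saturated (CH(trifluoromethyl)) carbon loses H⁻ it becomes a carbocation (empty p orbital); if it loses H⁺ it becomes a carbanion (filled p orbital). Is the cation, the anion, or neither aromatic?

The cation

In both ions every ring atom is sp² and contributes a p orbital, so both rings are fully conjugated.
Cation: 5 × 2 + 0 = 10 π electrons → 4(2)+2, aromatic.
Anion: 5 × 2 + 2 = 12 π electrons → 4(3), antiaromatic.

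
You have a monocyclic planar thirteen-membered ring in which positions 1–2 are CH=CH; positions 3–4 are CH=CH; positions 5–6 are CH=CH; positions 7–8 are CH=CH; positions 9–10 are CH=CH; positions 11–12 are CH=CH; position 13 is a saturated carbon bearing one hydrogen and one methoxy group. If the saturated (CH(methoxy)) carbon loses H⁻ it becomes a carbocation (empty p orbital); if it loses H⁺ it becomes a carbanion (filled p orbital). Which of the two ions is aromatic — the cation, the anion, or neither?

In either ion the ring is fully conjugated: every atom, including the new sp² carbon, supplies a p orbital.
Cation: 6 × 2 + 0 = 12 π electrons → 4(3), antiaromatic.
Anion: 6 × 2 + 2 = 14 π electrons → 4(3)+2, aromatic.

The anion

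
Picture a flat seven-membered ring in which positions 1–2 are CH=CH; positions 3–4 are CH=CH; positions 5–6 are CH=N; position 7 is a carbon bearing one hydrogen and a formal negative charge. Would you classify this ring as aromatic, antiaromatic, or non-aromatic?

Check conjugation: the double-bond atoms are sp², each contributing one p electron; each =N– nitrogen is pyridine-type (lone pair in the sp² plane, one electron in the p orbital); the carbanion's lone pair occupies the p orbital — every position has a p orbital, so the cyclic π system is continuous.
Counting π electrons: 3 × 2 = 6 from the double-bond units + 2 from the CH(-) atom = 8.
8 is a 4n count (n = 2), so the planar conjugated ring is antiaromatic.

Antiaromatic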